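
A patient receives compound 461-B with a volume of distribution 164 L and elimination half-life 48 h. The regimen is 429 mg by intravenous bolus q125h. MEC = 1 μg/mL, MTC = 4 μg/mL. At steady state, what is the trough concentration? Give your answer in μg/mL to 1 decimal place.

Over one 125-h interval, 125/48 ≈ 2.6042 half-lives elapse, leaving f ≈ 0.1645 of each dose.
At steady state, accumulation factor R = 1/(1 − e^(−kτ)) ≈ 1.1969.
Each bolus raises the concentration by D/Vd = 429/164 ≈ 2.616 μg/mL.
Cmax,ss = C₀/(1 − f) ≈ 2.616/0.8355 ≈ 3.131 μg/mL.
Steady-state trough Cmin,ss = Cmax,ss·f ≈ 3.131 × 0.1645 ≈ 0.515 μg/mL.
Trough 0.5 μg/mL vs MEC 1 μg/mL: subtherapeutic.

0.5 μg/mL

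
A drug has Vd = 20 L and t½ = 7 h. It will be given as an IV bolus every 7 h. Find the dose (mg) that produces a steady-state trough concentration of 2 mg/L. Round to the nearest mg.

τ/t½ = 7/7 ≈ 1, so f = (1/2)^(7/7) ≈ 0.500000.
Cmin,ss = (D/Vd)·f/(1−f), so D = Cmin,ss·Vd·(1−f)/f.
D = 2 × 20 × (1−f)/f ≈ 2 × 20 × 1.00000 ≈ 40.00 mg.

40 mg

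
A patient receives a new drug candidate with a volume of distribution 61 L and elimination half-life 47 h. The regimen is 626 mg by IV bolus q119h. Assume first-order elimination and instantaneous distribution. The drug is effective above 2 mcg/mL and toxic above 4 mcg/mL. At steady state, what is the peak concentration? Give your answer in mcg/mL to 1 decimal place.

Over one 119-h interval, 119/47 ≈ 2.5319 half-lives elapse, leaving f ≈ 0.1729 of each dose.
Accumulation ratio R = 1/(1 − f) ≈ 1/0.8271 ≈ 1.2090.
Single-dose peak C₀ = D/Vd = 626/61 ≈ 10.262 mcg/mL.
Steady-state peak Cmax,ss = C₀·R ≈ 10.262 × 1.2090 ≈ 12.407 mcg/mL.
Peak 12.4 mcg/mL vs MTC 4 mcg/mL: exceeds toxic threshold.

12.4 mcg/mL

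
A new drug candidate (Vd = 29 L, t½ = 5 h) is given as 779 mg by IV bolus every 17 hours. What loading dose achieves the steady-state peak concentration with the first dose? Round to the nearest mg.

f = (1/2)^(17/5) ≈ 0.094732; accumulation ratio R = 1/(1−f) ≈ 1.10465.
Loading dose to hit Cmax,ss on first dose: D_load = D_maint·R ≈ 779 × 1.10465 ≈ 860.52 mg.

861 mg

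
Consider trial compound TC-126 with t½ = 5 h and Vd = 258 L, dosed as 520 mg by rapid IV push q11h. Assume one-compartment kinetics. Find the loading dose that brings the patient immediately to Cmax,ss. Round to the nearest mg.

f = (1/2)^(11/5) ≈ 0.217638; accumulation ratio R = 1/(1−f) ≈ 1.27818.
Loading dose to hit Cmax,ss on first dose: D_load = D_maint·R ≈ 520 × 1.27818 ≈ 664.65 mg.

665 mg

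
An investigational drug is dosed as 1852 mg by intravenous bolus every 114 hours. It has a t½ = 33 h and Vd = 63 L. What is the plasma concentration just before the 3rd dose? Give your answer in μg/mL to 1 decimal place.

2.9 μg/mL

f = (1/2)^(τ/t½) = (1/2)^(114/33) ≈ 0.0912.
C₀ = D/Vd = 1852/63 ≈ 29.397 μg/mL.
Before the 3rd dose, 2 doses have been given. Superposition: Cmin = C₀·(f + f²).
≈ 29.397 × (0.0912 + 0.0083) ≈ 29.397 × 0.0995 ≈ 2.925 μg/mL.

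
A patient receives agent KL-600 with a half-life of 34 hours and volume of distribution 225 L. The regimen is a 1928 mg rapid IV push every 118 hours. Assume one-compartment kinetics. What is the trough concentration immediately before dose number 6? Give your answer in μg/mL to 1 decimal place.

f = (1/2)^(τ/t½) = (1/2)^(118/34) ≈ 0.0902.
C₀ = D/Vd = 1928/225 ≈ 8.569 μg/mL.
Before the 6th dose, 5 doses have been given. Superposition: Cmin = C₀·(f + f² + … + f^5).
≈ 8.569 × (0.0902 + 0.0081 + 0.0007 + 0.0001 + 0.0000) ≈ 8.569 × 0.0991 ≈ 0.849 μg/mL.

0.8 μg/mL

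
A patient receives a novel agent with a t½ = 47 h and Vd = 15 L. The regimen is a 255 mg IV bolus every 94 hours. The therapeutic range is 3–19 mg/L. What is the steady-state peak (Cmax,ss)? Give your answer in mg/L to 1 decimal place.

22.7 mg/L

τ = 94 h = 2 half-lives, so f = (1/2)^2 = 0.25.
At steady state, R = 1/(1 − 0.25) = 4/3.
Single-dose peak C₀ = D/Vd = 255/15 = 17 mg/L.
Steady-state peak Cmax,ss = C₀·R = 17 × 4/3 ≈ 22.667 mg/L.
Peak 22.7 mg/L vs MTC 19 mg/L: exceeds toxic threshold.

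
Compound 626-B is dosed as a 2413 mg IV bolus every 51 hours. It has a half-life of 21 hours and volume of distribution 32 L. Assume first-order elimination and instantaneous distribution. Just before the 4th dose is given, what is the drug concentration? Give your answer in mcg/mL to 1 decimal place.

f = (1/2)^(τ/t½) = (1/2)^(51/21) ≈ 0.1857.
C₀ = D/Vd = 2413/32 ≈ 75.406 mcg/mL.
Before the 4th dose, 3 doses have been given. Superposition: Cmin = C₀·(f + f² + … + f^3).
≈ 75.406 × (0.1857 + 0.0345 + 0.0064) ≈ 75.406 × 0.2266 ≈ 17.087 mcg/mL.

17.1 mcg/mL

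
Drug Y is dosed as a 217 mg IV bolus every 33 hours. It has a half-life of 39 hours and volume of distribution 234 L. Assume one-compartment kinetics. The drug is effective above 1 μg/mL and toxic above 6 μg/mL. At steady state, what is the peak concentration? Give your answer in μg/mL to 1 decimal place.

τ/t½ = 33/39 ≈ 0.84615, so fraction remaining f = (1/2)^(33/39) ≈ 0.5563.
At steady state, accumulation factor R = 1/(1 − e^(−kτ)) ≈ 2.2538.
Single-dose peak C₀ = D/Vd = 217/234 ≈ 0.927 μg/mL.
Steady-state peak Cmax,ss = C₀·R ≈ 0.927 × 2.2538 ≈ 2.089 μg/mL.
Peak 2.1 μg/mL vs MTC 6 μg/mL: below toxic threshold.

2.1 μg/mL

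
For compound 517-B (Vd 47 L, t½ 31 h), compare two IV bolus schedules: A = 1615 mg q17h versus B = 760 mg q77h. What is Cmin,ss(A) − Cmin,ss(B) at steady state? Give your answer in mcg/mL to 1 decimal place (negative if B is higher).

70.8 mcg/mL

Regimen A: f = (1/2)^(17/31) ≈ 0.6838; Cmin,ss = (1615/47)·f/(1−f) ≈ 74.309 mcg/mL.
Regimen B: f = (1/2)^(77/31) ≈ 0.1788; Cmin,ss = (760/47)·f/(1−f) ≈ 3.521 mcg/mL.
Difference ≈ 74.309 − 3.521 ≈ 70.788 mcg/mL.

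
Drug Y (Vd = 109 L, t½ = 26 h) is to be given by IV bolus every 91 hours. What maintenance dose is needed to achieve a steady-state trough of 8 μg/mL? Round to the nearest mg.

8994 mg

τ/t½ = 91/26 ≈ 3.5, so f = (1/2)^(91/26) ≈ 0.088388.
Cmin,ss = (D/Vd)·f/(1−f), so D = Cmin,ss·Vd·(1−f)/f.
D = 8 × 109 × (1−f)/f ≈ 8 × 109 × 10.31375 ≈ 8993.59 mg.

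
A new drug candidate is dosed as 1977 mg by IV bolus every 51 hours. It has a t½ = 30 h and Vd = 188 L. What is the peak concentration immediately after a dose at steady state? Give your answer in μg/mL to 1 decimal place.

15.2 μg/mL

k = ln2/t½ = ln2/30 ≈ 0.023105 h⁻¹; fraction remaining f = e^(−kτ) = e^(−0.023105×51) ≈ 0.3078.
Accumulation ratio R = 1/(1 − f) ≈ 1/0.6922 ≈ 1.4447.
Single-dose peak C₀ = D/Vd = 1977/188 ≈ 10.516 μg/mL.
Steady-state peak Cmax,ss = C₀·R ≈ 10.516 × 1.4447 ≈ 15.192 μg/mL.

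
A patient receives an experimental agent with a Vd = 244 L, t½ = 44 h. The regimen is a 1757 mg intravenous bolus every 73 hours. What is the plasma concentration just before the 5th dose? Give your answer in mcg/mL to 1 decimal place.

3.3 mcg/mL

f = (1/2)^(τ/t½) = (1/2)^(73/44) ≈ 0.3166.
C₀ = D/Vd = 1757/244 ≈ 7.201 mcg/mL.
Before the 5th dose, 4 doses have been given. Superposition: Cmin = C₀·(f + f² + … + f^4).
≈ 7.201 × (0.3166 + 0.1002 + 0.0317 + 0.0100) ≈ 7.201 × 0.4585 ≈ 3.302 mcg/mL.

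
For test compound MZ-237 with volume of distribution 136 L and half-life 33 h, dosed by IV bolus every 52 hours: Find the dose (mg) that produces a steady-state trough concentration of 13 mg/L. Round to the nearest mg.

τ/t½ = 52/33 ≈ 1.5758, so f = (1/2)^(52/33) ≈ 0.335467.
Cmin,ss = (D/Vd)·f/(1−f), so D = Cmin,ss·Vd·(1−f)/f.
D = 13 × 136 × (1−f)/f ≈ 13 × 136 × 1.98092 ≈ 3502.27 mg.

3502 mg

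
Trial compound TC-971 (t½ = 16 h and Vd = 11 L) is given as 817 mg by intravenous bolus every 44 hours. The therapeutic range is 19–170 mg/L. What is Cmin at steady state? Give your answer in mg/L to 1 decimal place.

13.0 mg/L

Over one 44-h interval, 44/16 ≈ 2.75 half-lives elapse, leaving f ≈ 0.1487 of each dose.
Each bolus raises the concentration by D/Vd = 817/11 ≈ 74.273 mg/L.
Steady-state trough Cmin,ss = C₀·f/(1−f) ≈ 74.273 × 0.1487/0.8513 ≈ 12.974 mg/L.
Trough 13.0 mg/L vs MEC 19 mg/L: subtherapeutic.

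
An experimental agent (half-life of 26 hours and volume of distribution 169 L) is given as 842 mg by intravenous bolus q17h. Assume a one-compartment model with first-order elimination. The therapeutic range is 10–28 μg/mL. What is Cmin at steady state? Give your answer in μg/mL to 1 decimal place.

k = ln2/t½ = ln2/26 ≈ 0.026660 h⁻¹; fraction remaining f = e^(−kτ) = e^(−0.026660×17) ≈ 0.6356.
Single-dose peak C₀ = D/Vd = 842/169 ≈ 4.982 μg/mL.
Steady-state trough Cmin,ss = C₀·f/(1−f) ≈ 4.982 × 0.6356/0.3644 ≈ 8.690 μg/mL.
Trough 8.7 μg/mL vs MEC 10 μg/mL: subtherapeutic.

8.7 μg/mL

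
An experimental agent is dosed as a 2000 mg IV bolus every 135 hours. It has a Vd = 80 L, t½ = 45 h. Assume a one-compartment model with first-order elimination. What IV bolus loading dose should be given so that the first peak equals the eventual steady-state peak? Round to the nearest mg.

f = (1/2)^(135/45) ≈ 0.125000; accumulation ratio R = 1/(1−f) ≈ 1.14286.
Loading dose to hit Cmax,ss on first dose: D_load = D_maint·R ≈ 2000 × 1.14286 ≈ 2285.72 mg.

2286 mg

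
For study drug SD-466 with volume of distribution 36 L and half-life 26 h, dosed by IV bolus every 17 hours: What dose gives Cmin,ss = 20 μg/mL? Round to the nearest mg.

413 mg

τ/t½ = 17/26 ≈ 0.65385, so f = (1/2)^(17/26) ≈ 0.635584.
Cmin,ss = (D/Vd)·f/(1−f), so D = Cmin,ss·Vd·(1−f)/f.
D = 20 × 36 × (1−f)/f ≈ 20 × 36 × 0.57336 ≈ 412.82 mg.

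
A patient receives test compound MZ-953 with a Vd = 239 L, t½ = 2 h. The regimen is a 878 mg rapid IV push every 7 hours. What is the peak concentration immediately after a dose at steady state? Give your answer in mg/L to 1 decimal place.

k = ln2/t½ = ln2/2 ≈ 0.346574 h⁻¹; fraction remaining f = e^(−kτ) = e^(−0.346574×7) ≈ 0.0884.
Accumulation ratio R = 1/(1 − f) ≈ 1/0.9116 ≈ 1.0970.
Each bolus raises the concentration by D/Vd = 878/239 ≈ 3.674 mg/L.
Steady-state peak Cmax,ss = C₀·R ≈ 3.674 × 1.0970 ≈ 4.030 mg/L.

4.0 mg/L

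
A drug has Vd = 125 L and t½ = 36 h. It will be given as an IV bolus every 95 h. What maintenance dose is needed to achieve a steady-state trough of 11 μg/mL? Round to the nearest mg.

τ/t½ = 95/36 ≈ 2.6389, so f = (1/2)^(95/36) ≈ 0.160552.
Cmin,ss = (D/Vd)·f/(1−f), so D = Cmin,ss·Vd·(1−f)/f.
D = 11 × 125 × (1−f)/f ≈ 11 × 125 × 5.22851 ≈ 7189.20 mg.

7189 mg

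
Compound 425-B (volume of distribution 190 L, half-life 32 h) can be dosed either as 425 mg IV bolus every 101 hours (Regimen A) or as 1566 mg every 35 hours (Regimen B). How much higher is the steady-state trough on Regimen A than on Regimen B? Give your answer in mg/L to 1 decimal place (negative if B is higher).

Regimen A: f = (1/2)^(101/32) ≈ 0.1122; Cmin,ss = (425/190)·f/(1−f) ≈ 0.283 mg/L.
Regimen B: f = (1/2)^(35/32) ≈ 0.4685; Cmin,ss = (1566/190)·f/(1−f) ≈ 7.265 mg/L.
Difference ≈ 0.283 − 7.265 ≈ -6.982 mg/L.

-7.0 mg/L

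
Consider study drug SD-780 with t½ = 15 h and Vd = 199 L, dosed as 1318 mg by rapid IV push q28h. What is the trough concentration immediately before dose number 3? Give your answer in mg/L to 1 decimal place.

2.3 mg/L

f = (1/2)^(τ/t½) = (1/2)^(28/15) ≈ 0.2742.
C₀ = D/Vd = 1318/199 ≈ 6.623 mg/L.
Before the 3rd dose, 2 doses have been given. Superposition: Cmin = C₀·(f + f²).
≈ 6.623 × (0.2742 + 0.0752) ≈ 6.623 × 0.3494 ≈ 2.314 mg/L.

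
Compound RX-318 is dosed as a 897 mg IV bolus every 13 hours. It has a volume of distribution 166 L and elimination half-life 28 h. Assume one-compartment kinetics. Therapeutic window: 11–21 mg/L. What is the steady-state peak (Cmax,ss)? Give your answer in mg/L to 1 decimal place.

19.6 mg/L

τ/t½ = 13/28 ≈ 0.46429, so fraction remaining f = (1/2)^(13/28) ≈ 0.7248.
At steady state, accumulation factor R = 1/(1 − e^(−kτ)) ≈ 3.6337.
Each bolus raises the concentration by D/Vd = 897/166 ≈ 5.404 mg/L.
Cmax,ss = C₀/(1 − f) ≈ 5.404/0.2752 ≈ 19.637 mg/L.
Peak 19.6 mg/L vs MTC 21 mg/L: below toxic threshold.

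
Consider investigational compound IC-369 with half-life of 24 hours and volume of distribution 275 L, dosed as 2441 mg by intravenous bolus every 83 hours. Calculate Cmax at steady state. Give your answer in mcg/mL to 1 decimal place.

9.8 mcg/mL

k = ln2/t½ = ln2/24 ≈ 0.028881 h⁻¹; fraction remaining f = e^(−kτ) = e^(−0.028881×83) ≈ 0.0910.
At steady state, accumulation factor R = 1/(1 − e^(−kτ)) ≈ 1.1001.
Single-dose peak C₀ = D/Vd = 2441/275 ≈ 8.876 mcg/mL.
Steady-state peak Cmax,ss = C₀·R ≈ 8.876 × 1.1001 ≈ 9.764 mcg/mL.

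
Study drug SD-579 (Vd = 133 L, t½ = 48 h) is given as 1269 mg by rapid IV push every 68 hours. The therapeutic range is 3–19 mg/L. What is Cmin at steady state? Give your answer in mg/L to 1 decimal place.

τ/t½ = 68/48 ≈ 1.4167, so fraction remaining f = (1/2)^(68/48) ≈ 0.3746.
Accumulation ratio R = 1/(1 − f) ≈ 1/0.6254 ≈ 1.5990.
Single-dose peak C₀ = D/Vd = 1269/133 ≈ 9.541 mg/L.
Cmax,ss = C₀/(1 − f) ≈ 9.541/0.6254 ≈ 15.256 mg/L.
One interval later, Cmin,ss = Cmax,ss·e^(−kτ) ≈ 15.256 × 0.3746 ≈ 5.715 mg/L.
Trough 5.7 mg/L vs MEC 3 mg/L: adequate.

5.7 mg/L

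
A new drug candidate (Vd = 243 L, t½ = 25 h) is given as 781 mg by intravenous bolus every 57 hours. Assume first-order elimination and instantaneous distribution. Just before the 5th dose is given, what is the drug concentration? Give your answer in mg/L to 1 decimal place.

f = (1/2)^(τ/t½) = (1/2)^(57/25) ≈ 0.2059.
C₀ = D/Vd = 781/243 ≈ 3.214 mg/L.
Before the 5th dose, 4 doses have been given. Superposition: Cmin = C₀·(f + f² + … + f^4).
≈ 3.214 × (0.2059 + 0.0424 + 0.0087 + 0.0018) ≈ 3.214 × 0.2588 ≈ 0.832 mg/L.

0.8 mg/L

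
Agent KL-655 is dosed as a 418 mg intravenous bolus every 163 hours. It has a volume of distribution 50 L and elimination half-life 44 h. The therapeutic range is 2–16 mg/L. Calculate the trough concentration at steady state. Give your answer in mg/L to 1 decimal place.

k = ln2/t½ = ln2/44 ≈ 0.015753 h⁻¹; fraction remaining f = e^(−kτ) = e^(−0.015753×163) ≈ 0.0767.
Accumulation ratio R = 1/(1 − f) ≈ 1/0.9233 ≈ 1.0831.
Single-dose peak C₀ = D/Vd = 418/50 ≈ 8.360 mg/L.
Cmax,ss = C₀/(1 − f) ≈ 8.360/0.9233 ≈ 9.054 mg/L.
One interval later, Cmin,ss = Cmax,ss·e^(−kτ) ≈ 9.054 × 0.0767 ≈ 0.694 mg/L.
Trough 0.7 mg/L vs MEC 2 mg/L: subtherapeutic.

0.7 mg/L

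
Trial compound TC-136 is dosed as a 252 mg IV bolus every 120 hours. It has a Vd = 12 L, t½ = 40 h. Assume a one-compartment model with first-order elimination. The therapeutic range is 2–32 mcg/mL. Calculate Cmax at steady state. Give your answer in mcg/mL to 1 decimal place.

24.0 mcg/mL

The dosing interval is 3 half-lives, so f = 2^(−3) = 0.125.
Accumulation ratio R = 1/(1 − f) = 1/0.875 = 8/7.
Single-dose peak C₀ = D/Vd = 252/12 = 21 mcg/mL.
Steady-state peak Cmax,ss = C₀·R = 21 × 8/7 ≈ 24.000 mcg/mL.
Peak 24.0 mcg/mL vs MTC 32 mcg/mL: below toxic threshold.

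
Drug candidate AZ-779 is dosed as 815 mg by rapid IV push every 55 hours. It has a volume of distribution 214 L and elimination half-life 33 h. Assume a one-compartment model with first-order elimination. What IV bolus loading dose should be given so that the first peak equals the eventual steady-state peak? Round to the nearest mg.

1190 mg

f = (1/2)^(55/33) ≈ 0.314980; accumulation ratio R = 1/(1−f) ≈ 1.45981.
Loading dose to hit Cmax,ss on first dose: D_load = D_maint·R ≈ 815 × 1.45981 ≈ 1189.75 mg.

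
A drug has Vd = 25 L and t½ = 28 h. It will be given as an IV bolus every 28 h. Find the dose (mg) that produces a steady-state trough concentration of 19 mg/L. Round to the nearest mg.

475 mg

τ/t½ = 28/28 ≈ 1, so f = (1/2)^(28/28) ≈ 0.500000.
Cmin,ss = (D/Vd)·f/(1−f), so D = Cmin,ss·Vd·(1−f)/f.
D = 19 × 25 × (1−f)/f ≈ 19 × 25 × 1.00000 ≈ 475.00 mg.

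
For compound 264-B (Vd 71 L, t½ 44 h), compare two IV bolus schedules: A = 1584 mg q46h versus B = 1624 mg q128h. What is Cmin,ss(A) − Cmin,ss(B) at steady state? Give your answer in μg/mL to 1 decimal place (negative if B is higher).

Regimen A: f = (1/2)^(46/44) ≈ 0.4845; Cmin,ss = (1584/71)·f/(1−f) ≈ 20.968 μg/mL.
Regimen B: f = (1/2)^(128/44) ≈ 0.1331; Cmin,ss = (1624/71)·f/(1−f) ≈ 3.512 μg/mL.
Difference ≈ 20.968 − 3.512 ≈ 17.456 μg/mL.

17.5 μg/mL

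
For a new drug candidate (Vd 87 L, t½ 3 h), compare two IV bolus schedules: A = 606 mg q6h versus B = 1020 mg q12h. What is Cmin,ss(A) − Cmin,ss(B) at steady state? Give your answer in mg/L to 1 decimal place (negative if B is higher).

Regimen A: f = (1/2)^(6/3) ≈ 0.2500; Cmin,ss = (606/87)·f/(1−f) ≈ 2.322 mg/L.
Regimen B: f = (1/2)^(12/3) ≈ 0.0625; Cmin,ss = (1020/87)·f/(1−f) ≈ 0.782 mg/L.
Difference ≈ 2.322 − 0.782 ≈ 1.540 mg/L.

1.5 mg/L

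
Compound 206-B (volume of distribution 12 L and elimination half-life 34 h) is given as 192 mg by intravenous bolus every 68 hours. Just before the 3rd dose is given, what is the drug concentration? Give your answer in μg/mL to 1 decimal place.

f = (1/2)^(τ/t½) = (1/2)^(68/34) ≈ 0.2500.
C₀ = D/Vd = 192/12 ≈ 16.000 μg/mL.
Before the 3rd dose, 2 doses have been given. Superposition: Cmin = C₀·(f + f²).
≈ 16.000 × (0.2500 + 0.0625) ≈ 16.000 × 0.3125 ≈ 5.000 μg/mL.

5.0 μg/mL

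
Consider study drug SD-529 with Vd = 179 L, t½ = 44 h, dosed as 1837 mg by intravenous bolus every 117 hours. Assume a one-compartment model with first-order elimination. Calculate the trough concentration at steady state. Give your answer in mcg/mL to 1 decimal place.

1.9 mcg/mL

τ/t½ = 117/44 ≈ 2.6591, so fraction remaining f = (1/2)^(117/44) ≈ 0.1583.
At steady state, accumulation factor R = 1/(1 − e^(−kτ)) ≈ 1.1881.
Single-dose peak C₀ = D/Vd = 1837/179 ≈ 10.263 mcg/mL.
Cmax,ss = C₀/(1 − f) ≈ 10.263/0.8417 ≈ 12.193 mcg/mL.
One interval later, Cmin,ss = Cmax,ss·e^(−kτ) ≈ 12.193 × 0.1583 ≈ 1.930 mcg/mL.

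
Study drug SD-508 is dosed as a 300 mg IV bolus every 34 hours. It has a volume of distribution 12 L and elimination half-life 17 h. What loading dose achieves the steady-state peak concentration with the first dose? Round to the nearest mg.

f = (1/2)^(34/17) ≈ 0.250000; accumulation ratio R = 1/(1−f) ≈ 1.33333.
Loading dose to hit Cmax,ss on first dose: D_load = D_maint·R ≈ 300 × 1.33333 ≈ 400.00 mg.

400 mg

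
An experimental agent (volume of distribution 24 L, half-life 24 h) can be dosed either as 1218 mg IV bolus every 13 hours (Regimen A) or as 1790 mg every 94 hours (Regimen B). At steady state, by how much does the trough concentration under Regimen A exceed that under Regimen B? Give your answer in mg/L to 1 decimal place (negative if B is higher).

Regimen A: f = (1/2)^(13/24) ≈ 0.6870; Cmin,ss = (1218/24)·f/(1−f) ≈ 111.391 mg/L.
Regimen B: f = (1/2)^(94/24) ≈ 0.0662; Cmin,ss = (1790/24)·f/(1−f) ≈ 5.287 mg/L.
Difference ≈ 111.391 − 5.287 ≈ 106.104 mg/L.

106.1 mg/L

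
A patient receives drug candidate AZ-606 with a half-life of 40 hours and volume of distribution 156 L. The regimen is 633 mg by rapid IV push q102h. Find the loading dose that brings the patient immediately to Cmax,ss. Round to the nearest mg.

763 mg

f = (1/2)^(102/40) ≈ 0.170755; accumulation ratio R = 1/(1−f) ≈ 1.20592.
Loading dose to hit Cmax,ss on first dose: D_load = D_maint·R ≈ 633 × 1.20592 ≈ 763.35 mg.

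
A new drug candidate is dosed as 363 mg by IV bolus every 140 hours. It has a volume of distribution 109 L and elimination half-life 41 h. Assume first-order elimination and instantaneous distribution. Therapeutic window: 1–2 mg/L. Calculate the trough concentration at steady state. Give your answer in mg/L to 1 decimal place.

0.3 mg/L

k = ln2/t½ = ln2/41 ≈ 0.016906 h⁻¹; fraction remaining f = e^(−kτ) = e^(−0.016906×140) ≈ 0.0938.
Each bolus raises the concentration by D/Vd = 363/109 ≈ 3.330 mg/L.
Steady-state trough Cmin,ss = C₀·f/(1−f) ≈ 3.330 × 0.0938/0.9062 ≈ 0.345 mg/L.
Trough 0.3 mg/L vs MEC 1 mg/L: subtherapeutic.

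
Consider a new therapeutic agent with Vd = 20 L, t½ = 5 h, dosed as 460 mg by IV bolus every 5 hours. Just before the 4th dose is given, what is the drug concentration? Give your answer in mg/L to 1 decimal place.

f = (1/2)^(τ/t½) = (1/2)^(5/5) ≈ 0.5000.
C₀ = D/Vd = 460/20 ≈ 23.000 mg/L.
Before the 4th dose, 3 doses have been given. Superposition: Cmin = C₀·(f + f² + … + f^3).
≈ 23.000 × (0.5000 + 0.2500 + 0.1250) ≈ 23.000 × 0.8750 ≈ 20.125 mg/L.

20.1 mg/L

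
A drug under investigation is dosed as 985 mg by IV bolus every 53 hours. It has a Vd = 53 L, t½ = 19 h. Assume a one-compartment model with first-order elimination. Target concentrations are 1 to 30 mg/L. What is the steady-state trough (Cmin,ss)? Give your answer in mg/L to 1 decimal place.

3.1 mg/L

k = ln2/t½ = ln2/19 ≈ 0.036481 h⁻¹; fraction remaining f = e^(−kτ) = e^(−0.036481×53) ≈ 0.1446.
At steady state, accumulation factor R = 1/(1 − e^(−kτ)) ≈ 1.1690.
Single-dose peak C₀ = D/Vd = 985/53 ≈ 18.585 mg/L.
Cmax,ss = C₀/(1 − f) ≈ 18.585/0.8554 ≈ 21.727 mg/L.
Steady-state trough Cmin,ss = Cmax,ss·f ≈ 21.727 × 0.1446 ≈ 3.142 mg/L.
Trough 3.1 mg/L vs MEC 1 mg/L: adequate.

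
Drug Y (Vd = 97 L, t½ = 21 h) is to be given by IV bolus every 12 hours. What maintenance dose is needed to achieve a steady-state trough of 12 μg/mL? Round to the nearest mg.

566 mg

τ/t½ = 12/21 ≈ 0.57143, so f = (1/2)^(12/21) ≈ 0.672950.
Cmin,ss = (D/Vd)·f/(1−f), so D = Cmin,ss·Vd·(1−f)/f.
D = 12 × 97 × (1−f)/f ≈ 12 × 97 × 0.48599 ≈ 565.69 mg.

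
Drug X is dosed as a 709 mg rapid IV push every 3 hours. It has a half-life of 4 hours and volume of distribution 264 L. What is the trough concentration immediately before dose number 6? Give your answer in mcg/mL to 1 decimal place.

f = (1/2)^(τ/t½) = (1/2)^(3/4) ≈ 0.5946.
C₀ = D/Vd = 709/264 ≈ 2.686 mcg/mL.
Before the 6th dose, 5 doses have been given. Superposition: Cmin = C₀·(f + f² + … + f^5).
≈ 2.686 × (0.5946 + 0.3535 + 0.2102 + 0.1250 + 0.0743) ≈ 2.686 × 1.3576 ≈ 3.647 mcg/mL.

3.6 mcg/mL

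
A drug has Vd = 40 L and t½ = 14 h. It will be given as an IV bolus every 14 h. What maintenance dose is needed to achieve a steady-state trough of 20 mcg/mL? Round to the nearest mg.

800 mg

τ/t½ = 14/14 ≈ 1, so f = (1/2)^(14/14) ≈ 0.500000.
Cmin,ss = (D/Vd)·f/(1−f), so D = Cmin,ss·Vd·(1−f)/f.
D = 20 × 40 × (1−f)/f ≈ 20 × 40 × 1.00000 ≈ 800.00 mg.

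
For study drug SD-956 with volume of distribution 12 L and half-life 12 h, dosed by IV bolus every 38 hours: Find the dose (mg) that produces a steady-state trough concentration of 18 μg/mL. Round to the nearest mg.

1724 mg

τ/t½ = 38/12 ≈ 3.1667, so f = (1/2)^(38/12) ≈ 0.111362.
Cmin,ss = (D/Vd)·f/(1−f), so D = Cmin,ss·Vd·(1−f)/f.
D = 18 × 12 × (1−f)/f ≈ 18 × 12 × 7.97972 ≈ 1723.62 mg.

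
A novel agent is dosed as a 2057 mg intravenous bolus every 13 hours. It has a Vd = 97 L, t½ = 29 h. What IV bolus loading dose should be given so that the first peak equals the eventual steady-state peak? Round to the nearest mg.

7702 mg

f = (1/2)^(13/29) ≈ 0.732918; accumulation ratio R = 1/(1−f) ≈ 3.74417.
Loading dose to hit Cmax,ss on first dose: D_load = D_maint·R ≈ 2057 × 3.74417 ≈ 7701.76 mg.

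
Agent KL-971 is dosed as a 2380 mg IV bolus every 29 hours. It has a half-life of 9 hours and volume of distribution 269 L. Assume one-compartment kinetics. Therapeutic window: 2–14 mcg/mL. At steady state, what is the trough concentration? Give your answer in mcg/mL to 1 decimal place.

1.1 mcg/mL

τ/t½ = 29/9 ≈ 3.2222, so fraction remaining f = (1/2)^(29/9) ≈ 0.1072.
Accumulation ratio R = 1/(1 − f) ≈ 1/0.8928 ≈ 1.1201.
Each bolus raises the concentration by D/Vd = 2380/269 ≈ 8.848 mcg/mL.
Steady-state peak Cmax,ss = C₀·R ≈ 8.848 × 1.1201 ≈ 9.911 mcg/mL.
Steady-state trough Cmin,ss = Cmax,ss·f ≈ 9.911 × 0.1072 ≈ 1.062 mcg/mL.
Trough 1.1 mcg/mL vs MEC 2 mcg/mL: subtherapeutic.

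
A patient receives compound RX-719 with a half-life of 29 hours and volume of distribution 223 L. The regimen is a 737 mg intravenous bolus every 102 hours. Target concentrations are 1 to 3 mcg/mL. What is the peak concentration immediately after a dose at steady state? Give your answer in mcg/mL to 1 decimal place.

3.6 mcg/mL

Over one 102-h interval, 102/29 ≈ 3.5172 half-lives elapse, leaving f ≈ 0.0873 of each dose.
Accumulation ratio R = 1/(1 − f) ≈ 1/0.9127 ≈ 1.0957.
Each bolus raises the concentration by D/Vd = 737/223 ≈ 3.305 mcg/mL.
Steady-state peak Cmax,ss = C₀·R ≈ 3.305 × 1.0957 ≈ 3.621 mcg/mL.
Peak 3.6 mcg/mL vs MTC 3 mcg/mL: exceeds toxic threshold.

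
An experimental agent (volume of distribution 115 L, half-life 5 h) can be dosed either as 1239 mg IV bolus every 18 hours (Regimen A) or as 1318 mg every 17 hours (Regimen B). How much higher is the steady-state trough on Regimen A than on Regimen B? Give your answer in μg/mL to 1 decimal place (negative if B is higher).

Regimen A: f = (1/2)^(18/5) ≈ 0.0825; Cmin,ss = (1239/115)·f/(1−f) ≈ 0.969 μg/mL.
Regimen B: f = (1/2)^(17/5) ≈ 0.0947; Cmin,ss = (1318/115)·f/(1−f) ≈ 1.199 μg/mL.
Difference ≈ 0.969 − 1.199 ≈ -0.230 μg/mL.

-0.2 μg/mL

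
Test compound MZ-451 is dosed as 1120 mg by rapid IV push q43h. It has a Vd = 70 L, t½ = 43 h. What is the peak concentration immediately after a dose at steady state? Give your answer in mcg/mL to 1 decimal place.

τ = 43 h = 1 half-life, so f = (1/2)^1 = 0.5.
Accumulation ratio R = 1/(1 − f) = 1/0.5 = 2/1.
Single-dose peak C₀ = D/Vd = 1120/70 = 16 mcg/mL.
Steady-state peak Cmax,ss = C₀·R = 16 × 2/1 ≈ 32.000 mcg/mL.

32.0 mcg/mL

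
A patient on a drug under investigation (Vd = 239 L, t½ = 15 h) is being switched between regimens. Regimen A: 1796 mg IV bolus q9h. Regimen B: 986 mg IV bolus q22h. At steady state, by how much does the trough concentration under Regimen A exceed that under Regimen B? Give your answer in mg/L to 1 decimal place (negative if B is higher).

Regimen A: f = (1/2)^(9/15) ≈ 0.6598; Cmin,ss = (1796/239)·f/(1−f) ≈ 14.574 mg/L.
Regimen B: f = (1/2)^(22/15) ≈ 0.3618; Cmin,ss = (986/239)·f/(1−f) ≈ 2.339 mg/L.
Difference ≈ 14.574 − 2.339 ≈ 12.235 mg/L.

12.2 mg/L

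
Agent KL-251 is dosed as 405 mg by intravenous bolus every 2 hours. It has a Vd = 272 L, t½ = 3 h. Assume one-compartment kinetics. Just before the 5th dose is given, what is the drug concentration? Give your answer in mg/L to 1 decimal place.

f = (1/2)^(τ/t½) = (1/2)^(2/3) ≈ 0.6300.
C₀ = D/Vd = 405/272 ≈ 1.489 mg/L.
Before the 5th dose, 4 doses have been given. Superposition: Cmin = C₀·(f + f² + … + f^4).
≈ 1.489 × (0.6300 + 0.3969 + 0.2500 + 0.1575) ≈ 1.489 × 1.4344 ≈ 2.136 mg/L.

2.1 mg/L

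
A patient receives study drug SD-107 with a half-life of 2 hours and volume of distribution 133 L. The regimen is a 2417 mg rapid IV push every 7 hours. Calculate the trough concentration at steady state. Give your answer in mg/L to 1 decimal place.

1.8 mg/L

Over one 7-h interval, 7/2 ≈ 3.5 half-lives elapse, leaving f ≈ 0.0884 of each dose.
At steady state, accumulation factor R = 1/(1 − e^(−kτ)) ≈ 1.0970.
Single-dose peak C₀ = D/Vd = 2417/133 ≈ 18.173 mg/L.
Steady-state peak Cmax,ss = C₀·R ≈ 18.173 × 1.0970 ≈ 19.936 mg/L.
Steady-state trough Cmin,ss = Cmax,ss·f ≈ 19.936 × 0.0884 ≈ 1.762 mg/L.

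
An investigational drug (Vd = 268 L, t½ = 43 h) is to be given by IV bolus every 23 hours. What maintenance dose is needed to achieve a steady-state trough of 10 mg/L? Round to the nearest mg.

τ/t½ = 23/43 ≈ 0.53488, so f = (1/2)^(23/43) ≈ 0.690214.
Cmin,ss = (D/Vd)·f/(1−f), so D = Cmin,ss·Vd·(1−f)/f.
D = 10 × 268 × (1−f)/f ≈ 10 × 268 × 0.44883 ≈ 1202.86 mg.

1203 mg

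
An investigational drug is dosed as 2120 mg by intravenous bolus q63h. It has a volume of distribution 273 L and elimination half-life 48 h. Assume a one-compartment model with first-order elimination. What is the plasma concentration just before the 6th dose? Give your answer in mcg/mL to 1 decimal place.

f = (1/2)^(τ/t½) = (1/2)^(63/48) ≈ 0.4026.
C₀ = D/Vd = 2120/273 ≈ 7.766 mcg/mL.
Before the 6th dose, 5 doses have been given. Superposition: Cmin = C₀·(f + f² + … + f^5).
≈ 7.766 × (0.4026 + 0.1621 + 0.0653 + 0.0263 + 0.0106) ≈ 7.766 × 0.6669 ≈ 5.179 mcg/mL.

5.2 mcg/mL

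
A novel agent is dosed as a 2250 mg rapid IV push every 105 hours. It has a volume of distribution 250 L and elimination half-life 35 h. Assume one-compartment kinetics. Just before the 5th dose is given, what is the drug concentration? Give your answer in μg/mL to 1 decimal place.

1.3 μg/mL

f = (1/2)^(τ/t½) = (1/2)^(105/35) ≈ 0.1250.
C₀ = D/Vd = 2250/250 ≈ 9.000 μg/mL.
Before the 5th dose, 4 doses have been given. Superposition: Cmin = C₀·(f + f² + … + f^4).
≈ 9.000 × (0.1250 + 0.0156 + 0.0020 + 0.0002) ≈ 9.000 × 0.1428 ≈ 1.285 μg/mL.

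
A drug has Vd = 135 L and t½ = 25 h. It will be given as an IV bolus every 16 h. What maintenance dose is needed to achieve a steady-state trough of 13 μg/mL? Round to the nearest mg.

980 mg

τ/t½ = 16/25 ≈ 0.64, so f = (1/2)^(16/25) ≈ 0.641713.
Cmin,ss = (D/Vd)·f/(1−f), so D = Cmin,ss·Vd·(1−f)/f.
D = 13 × 135 × (1−f)/f ≈ 13 × 135 × 0.55833 ≈ 979.87 mg.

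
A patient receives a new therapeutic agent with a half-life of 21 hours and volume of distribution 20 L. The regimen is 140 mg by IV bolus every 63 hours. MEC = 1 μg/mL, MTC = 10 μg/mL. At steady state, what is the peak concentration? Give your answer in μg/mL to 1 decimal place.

The dosing interval is 3 half-lives, so f = 2^(−3) = 0.125.
At steady state, R = 1/(1 − 0.125) = 8/7.
Single-dose peak C₀ = D/Vd = 140/20 = 7 μg/mL.
Steady-state peak Cmax,ss = C₀·R = 7 × 8/7 ≈ 8.000 μg/mL.
Peak 8.0 μg/mL vs MTC 10 μg/mL: below toxic threshold.

8.0 μg/mL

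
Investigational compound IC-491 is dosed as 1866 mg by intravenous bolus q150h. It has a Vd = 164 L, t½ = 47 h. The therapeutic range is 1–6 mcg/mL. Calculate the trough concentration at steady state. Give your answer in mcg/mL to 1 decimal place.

1.4 mcg/mL

Over one 150-h interval, 150/47 ≈ 3.1915 half-lives elapse, leaving f ≈ 0.1095 of each dose.
At steady state, accumulation factor R = 1/(1 − e^(−kτ)) ≈ 1.1230.
Single-dose peak C₀ = D/Vd = 1866/164 ≈ 11.378 mcg/mL.
Cmax,ss = C₀/(1 − f) ≈ 11.378/0.8905 ≈ 12.777 mcg/mL.
Steady-state trough Cmin,ss = Cmax,ss·f ≈ 12.777 × 0.1095 ≈ 1.399 mcg/mL.
Trough 1.4 mcg/mL vs MEC 1 mcg/mL: adequate.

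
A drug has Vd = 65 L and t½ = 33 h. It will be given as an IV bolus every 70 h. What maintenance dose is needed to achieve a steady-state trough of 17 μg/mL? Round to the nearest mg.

τ/t½ = 70/33 ≈ 2.1212, so f = (1/2)^(70/33) ≈ 0.229854.
Cmin,ss = (D/Vd)·f/(1−f), so D = Cmin,ss·Vd·(1−f)/f.
D = 17 × 65 × (1−f)/f ≈ 17 × 65 × 3.35059 ≈ 3702.40 mg.

3702 mg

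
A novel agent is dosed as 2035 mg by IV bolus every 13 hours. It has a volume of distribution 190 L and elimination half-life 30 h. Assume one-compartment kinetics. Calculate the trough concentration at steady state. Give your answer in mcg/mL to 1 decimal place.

30.6 mcg/mL

τ/t½ = 13/30 ≈ 0.43333, so fraction remaining f = (1/2)^(13/30) ≈ 0.7405.
Each bolus raises the concentration by D/Vd = 2035/190 ≈ 10.711 mcg/mL.
Steady-state trough Cmin,ss = C₀·f/(1−f) ≈ 10.711 × 0.7405/0.2595 ≈ 30.565 mcg/mL.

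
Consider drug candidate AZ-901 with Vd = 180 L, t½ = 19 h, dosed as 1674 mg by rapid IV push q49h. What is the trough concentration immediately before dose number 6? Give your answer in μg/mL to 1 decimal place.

f = (1/2)^(τ/t½) = (1/2)^(49/19) ≈ 0.1674.
C₀ = D/Vd = 1674/180 ≈ 9.300 μg/mL.
Before the 6th dose, 5 doses have been given. Superposition: Cmin = C₀·(f + f² + … + f^5).
≈ 9.300 × (0.1674 + 0.0280 + 0.0047 + 0.0008 + 0.0001) ≈ 9.300 × 0.2010 ≈ 1.869 μg/mL.

1.9 μg/mL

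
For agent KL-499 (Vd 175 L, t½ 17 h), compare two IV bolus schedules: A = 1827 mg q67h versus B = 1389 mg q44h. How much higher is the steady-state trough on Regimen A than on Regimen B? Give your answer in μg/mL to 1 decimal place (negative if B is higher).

-0.9 μg/mL

Regimen A: f = (1/2)^(67/17) ≈ 0.0651; Cmin,ss = (1827/175)·f/(1−f) ≈ 0.727 μg/mL.
Regimen B: f = (1/2)^(44/17) ≈ 0.1663; Cmin,ss = (1389/175)·f/(1−f) ≈ 1.583 μg/mL.
Difference ≈ 0.727 − 1.583 ≈ -0.856 μg/mL.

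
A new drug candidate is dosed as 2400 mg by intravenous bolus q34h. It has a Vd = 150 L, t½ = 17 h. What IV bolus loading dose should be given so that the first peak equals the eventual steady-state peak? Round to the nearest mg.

f = (1/2)^(34/17) ≈ 0.250000; accumulation ratio R = 1/(1−f) ≈ 1.33333.
Loading dose to hit Cmax,ss on first dose: D_load = D_maint·R ≈ 2400 × 1.33333 ≈ 3199.99 mg.

3200 mg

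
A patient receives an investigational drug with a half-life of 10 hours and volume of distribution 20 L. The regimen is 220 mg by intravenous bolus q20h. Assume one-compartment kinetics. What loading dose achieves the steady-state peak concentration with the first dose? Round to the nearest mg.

293 mg

f = (1/2)^(20/10) ≈ 0.250000; accumulation ratio R = 1/(1−f) ≈ 1.33333.
Loading dose to hit Cmax,ss on first dose: D_load = D_maint·R ≈ 220 × 1.33333 ≈ 293.33 mg.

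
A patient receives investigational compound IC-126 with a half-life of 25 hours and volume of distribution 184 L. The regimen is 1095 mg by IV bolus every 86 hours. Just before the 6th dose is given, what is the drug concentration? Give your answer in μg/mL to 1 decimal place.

f = (1/2)^(τ/t½) = (1/2)^(86/25) ≈ 0.0921.
C₀ = D/Vd = 1095/184 ≈ 5.951 μg/mL.
Before the 6th dose, 5 doses have been given. Superposition: Cmin = C₀·(f + f² + … + f^5).
≈ 5.951 × (0.0921 + 0.0085 + 0.0008 + 0.0001 + 0.0000) ≈ 5.951 × 0.1015 ≈ 0.604 μg/mL.

0.6 μg/mL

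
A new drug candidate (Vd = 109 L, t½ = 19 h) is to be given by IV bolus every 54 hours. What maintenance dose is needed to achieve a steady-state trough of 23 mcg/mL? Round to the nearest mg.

15470 mg

τ/t½ = 54/19 ≈ 2.8421, so f = (1/2)^(54/19) ≈ 0.139457.
Cmin,ss = (D/Vd)·f/(1−f), so D = Cmin,ss·Vd·(1−f)/f.
D = 23 × 109 × (1−f)/f ≈ 23 × 109 × 6.17067 ≈ 15469.87 mg.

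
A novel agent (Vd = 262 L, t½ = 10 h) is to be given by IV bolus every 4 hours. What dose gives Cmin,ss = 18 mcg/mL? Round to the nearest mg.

1507 mg

τ/t½ = 4/10 ≈ 0.4, so f = (1/2)^(4/10) ≈ 0.757858.
Cmin,ss = (D/Vd)·f/(1−f), so D = Cmin,ss·Vd·(1−f)/f.
D = 18 × 262 × (1−f)/f ≈ 18 × 262 × 0.31951 ≈ 1506.81 mg.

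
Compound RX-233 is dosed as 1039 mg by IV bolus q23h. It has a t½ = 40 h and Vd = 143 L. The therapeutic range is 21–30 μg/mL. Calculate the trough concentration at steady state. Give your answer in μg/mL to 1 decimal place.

τ/t½ = 23/40 ≈ 0.575, so fraction remaining f = (1/2)^(23/40) ≈ 0.6713.
At steady state, accumulation factor R = 1/(1 − e^(−kτ)) ≈ 3.0423.
Each bolus raises the concentration by D/Vd = 1039/143 ≈ 7.266 μg/mL.
Cmax,ss = C₀/(1 − f) ≈ 7.266/0.3287 ≈ 22.105 μg/mL.
One interval later, Cmin,ss = Cmax,ss·e^(−kτ) ≈ 22.105 × 0.6713 ≈ 14.839 μg/mL.
Trough 14.8 μg/mL vs MEC 21 μg/mL: subtherapeutic.

14.8 μg/mL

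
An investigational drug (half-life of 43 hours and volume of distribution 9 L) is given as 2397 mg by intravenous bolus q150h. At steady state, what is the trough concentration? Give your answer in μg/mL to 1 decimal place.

k = ln2/t½ = ln2/43 ≈ 0.016120 h⁻¹; fraction remaining f = e^(−kτ) = e^(−0.016120×150) ≈ 0.0891.
Accumulation ratio R = 1/(1 − f) ≈ 1/0.9109 ≈ 1.0978.
Single-dose peak C₀ = D/Vd = 2397/9 ≈ 266.333 μg/mL.
Steady-state peak Cmax,ss = C₀·R ≈ 266.333 × 1.0978 ≈ 292.380 μg/mL.
Steady-state trough Cmin,ss = Cmax,ss·f ≈ 292.380 × 0.0891 ≈ 26.051 μg/mL.

26.1 μg/mL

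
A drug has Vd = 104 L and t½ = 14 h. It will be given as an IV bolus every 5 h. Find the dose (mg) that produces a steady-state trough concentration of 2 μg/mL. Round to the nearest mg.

τ/t½ = 5/14 ≈ 0.35714, so f = (1/2)^(5/14) ≈ 0.780709.
Cmin,ss = (D/Vd)·f/(1−f), so D = Cmin,ss·Vd·(1−f)/f.
D = 2 × 104 × (1−f)/f ≈ 2 × 104 × 0.28089 ≈ 58.43 mg.

58 mg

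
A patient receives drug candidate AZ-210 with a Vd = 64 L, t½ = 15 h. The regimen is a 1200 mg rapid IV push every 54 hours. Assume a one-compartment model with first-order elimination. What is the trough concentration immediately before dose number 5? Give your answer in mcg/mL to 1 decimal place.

1.7 mcg/mL

f = (1/2)^(τ/t½) = (1/2)^(54/15) ≈ 0.0825.
C₀ = D/Vd = 1200/64 ≈ 18.750 mcg/mL.
Before the 5th dose, 4 doses have been given. Superposition: Cmin = C₀·(f + f² + … + f^4).
≈ 18.750 × (0.0825 + 0.0068 + 0.0006 + 0.0000) ≈ 18.750 × 0.0899 ≈ 1.686 mcg/mL.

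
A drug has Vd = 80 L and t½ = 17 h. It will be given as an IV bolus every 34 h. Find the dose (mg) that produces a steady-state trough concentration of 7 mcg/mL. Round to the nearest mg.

τ/t½ = 34/17 ≈ 2, so f = (1/2)^(34/17) ≈ 0.250000.
Cmin,ss = (D/Vd)·f/(1−f), so D = Cmin,ss·Vd·(1−f)/f.
D = 7 × 80 × (1−f)/f ≈ 7 × 80 × 3.00000 ≈ 1680.00 mg.

1680 mg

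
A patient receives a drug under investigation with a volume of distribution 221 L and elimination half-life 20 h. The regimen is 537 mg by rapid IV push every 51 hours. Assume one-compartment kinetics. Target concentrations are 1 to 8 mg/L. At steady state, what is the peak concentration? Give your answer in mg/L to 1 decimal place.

k = ln2/t½ = ln2/20 ≈ 0.034657 h⁻¹; fraction remaining f = e^(−kτ) = e^(−0.034657×51) ≈ 0.1708.
At steady state, accumulation factor R = 1/(1 − e^(−kτ)) ≈ 1.2060.
Single-dose peak C₀ = D/Vd = 537/221 ≈ 2.430 mg/L.
Cmax,ss = C₀/(1 − f) ≈ 2.430/0.8292 ≈ 2.931 mg/L.
Peak 2.9 mg/L vs MTC 8 mg/L: below toxic threshold.

2.9 mg/L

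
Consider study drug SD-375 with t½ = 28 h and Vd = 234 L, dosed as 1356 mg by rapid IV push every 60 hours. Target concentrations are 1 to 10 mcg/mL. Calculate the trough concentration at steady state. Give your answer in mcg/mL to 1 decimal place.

1.7 mcg/mL

τ/t½ = 60/28 ≈ 2.1429, so fraction remaining f = (1/2)^(60/28) ≈ 0.2264.
At steady state, accumulation factor R = 1/(1 − e^(−kτ)) ≈ 1.2927.
Single-dose peak C₀ = D/Vd = 1356/234 ≈ 5.795 mcg/mL.
Cmax,ss = C₀/(1 − f) ≈ 5.795/0.7736 ≈ 7.491 mcg/mL.
One interval later, Cmin,ss = Cmax,ss·e^(−kτ) ≈ 7.491 × 0.2264 ≈ 1.696 mcg/mL.
Trough 1.7 mcg/mL vs MEC 1 mcg/mL: adequate.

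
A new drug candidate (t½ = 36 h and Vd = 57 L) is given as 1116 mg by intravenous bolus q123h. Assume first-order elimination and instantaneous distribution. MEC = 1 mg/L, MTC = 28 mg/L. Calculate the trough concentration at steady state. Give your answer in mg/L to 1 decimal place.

τ/t½ = 123/36 ≈ 3.4167, so fraction remaining f = (1/2)^(123/36) ≈ 0.0936.
Each bolus raises the concentration by D/Vd = 1116/57 ≈ 19.579 mg/L.
Steady-state trough Cmin,ss = C₀·f/(1−f) ≈ 19.579 × 0.0936/0.9064 ≈ 2.022 mg/L.
Trough 2.0 mg/L vs MEC 1 mg/L: adequate.

2.0 mg/L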